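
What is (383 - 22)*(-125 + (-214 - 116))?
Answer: -164255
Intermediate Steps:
(383 - 22)*(-125 + (-214 - 116)) = 361*(-125 - 330) = 361*(-455) = -164255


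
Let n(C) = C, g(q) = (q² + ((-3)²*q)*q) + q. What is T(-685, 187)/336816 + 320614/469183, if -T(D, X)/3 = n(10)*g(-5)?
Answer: 17423238329/26338056888 ≈ 0.66152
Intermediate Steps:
g(q) = q + 10*q² (g(q) = (q² + (9*q)*q) + q = (q² + 9*q²) + q = 10*q² + q = q + 10*q²)
T(D, X) = -7350 (T(D, X) = -30*(-5*(1 + 10*(-5))) = -30*(-5*(1 - 50)) = -30*(-5*(-49)) = -30*245 = -3*2450 = -7350)
T(-685, 187)/336816 + 320614/469183 = -7350/336816 + 320614/469183 = -7350*1/336816 + 320614*(1/469183) = -1225/56136 + 320614/469183 = 17423238329/26338056888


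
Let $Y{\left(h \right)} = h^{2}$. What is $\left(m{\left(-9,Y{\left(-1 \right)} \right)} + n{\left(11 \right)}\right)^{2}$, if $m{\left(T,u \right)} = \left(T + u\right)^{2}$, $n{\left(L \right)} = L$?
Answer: $5625$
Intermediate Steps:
$\left(m{\left(-9,Y{\left(-1 \right)} \right)} + n{\left(11 \right)}\right)^{2} = \left(\left(-9 + \left(-1\right)^{2}\right)^{2} + 11\right)^{2} = \left(\left(-9 + 1\right)^{2} + 11\right)^{2} = \left(\left(-8\right)^{2} + 11\right)^{2} = \left(64 + 11\right)^{2} = 75^{2} = 5625$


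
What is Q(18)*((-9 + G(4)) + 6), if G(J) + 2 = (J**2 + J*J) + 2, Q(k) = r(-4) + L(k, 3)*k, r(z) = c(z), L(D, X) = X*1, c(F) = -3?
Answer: 1479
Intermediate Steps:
L(D, X) = X
r(z) = -3
Q(k) = -3 + 3*k
G(J) = 2*J**2 (G(J) = -2 + ((J**2 + J*J) + 2) = -2 + ((J**2 + J**2) + 2) = -2 + (2*J**2 + 2) = -2 + (2 + 2*J**2) = 2*J**2)
Q(18)*((-9 + G(4)) + 6) = (-3 + 3*18)*((-9 + 2*4**2) + 6) = (-3 + 54)*((-9 + 2*16) + 6) = 51*((-9 + 32) + 6) = 51*(23 + 6) = 51*29 = 1479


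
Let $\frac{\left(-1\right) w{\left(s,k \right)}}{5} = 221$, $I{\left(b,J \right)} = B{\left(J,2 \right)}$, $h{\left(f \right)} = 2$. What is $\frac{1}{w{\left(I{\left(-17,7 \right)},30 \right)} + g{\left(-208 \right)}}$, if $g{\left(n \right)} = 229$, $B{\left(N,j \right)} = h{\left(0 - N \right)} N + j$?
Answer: $- \frac{1}{876} \approx -0.0011416$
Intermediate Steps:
$B{\left(N,j \right)} = j + 2 N$ ($B{\left(N,j \right)} = 2 N + j = j + 2 N$)
$I{\left(b,J \right)} = 2 + 2 J$
$w{\left(s,k \right)} = -1105$ ($w{\left(s,k \right)} = \left(-5\right) 221 = -1105$)
$\frac{1}{w{\left(I{\left(-17,7 \right)},30 \right)} + g{\left(-208 \right)}} = \frac{1}{-1105 + 229} = \frac{1}{-876} = - \frac{1}{876}$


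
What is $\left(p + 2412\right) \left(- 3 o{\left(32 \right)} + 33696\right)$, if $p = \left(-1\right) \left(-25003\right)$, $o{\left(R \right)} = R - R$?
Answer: $923775840$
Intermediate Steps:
$o{\left(R \right)} = 0$
$p = 25003$
$\left(p + 2412\right) \left(- 3 o{\left(32 \right)} + 33696\right) = \left(25003 + 2412\right) \left(\left(-3\right) 0 + 33696\right) = 27415 \left(0 + 33696\right) = 27415 \cdot 33696 = 923775840$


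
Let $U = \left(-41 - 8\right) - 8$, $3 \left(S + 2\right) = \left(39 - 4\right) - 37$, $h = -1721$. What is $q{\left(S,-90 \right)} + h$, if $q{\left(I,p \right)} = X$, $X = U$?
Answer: $-1778$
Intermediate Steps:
$S = - \frac{8}{3}$ ($S = -2 + \frac{\left(39 - 4\right) - 37}{3} = -2 + \frac{35 - 37}{3} = -2 + \frac{1}{3} \left(-2\right) = -2 - \frac{2}{3} = - \frac{8}{3} \approx -2.6667$)
$U = -57$ ($U = \left(-41 - 8\right) - 8 = -49 - 8 = -57$)
$X = -57$
$q{\left(I,p \right)} = -57$
$q{\left(S,-90 \right)} + h = -57 - 1721 = -1778$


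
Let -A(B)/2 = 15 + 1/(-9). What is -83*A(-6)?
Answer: 22244/9 ≈ 2471.6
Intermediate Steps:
A(B) = -268/9 (A(B) = -2*(15 + 1/(-9)) = -2*(15 - ⅑) = -2*134/9 = -268/9)
-83*A(-6) = -83*(-268/9) = 22244/9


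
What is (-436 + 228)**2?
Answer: 43264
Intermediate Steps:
(-436 + 228)**2 = (-208)**2 = 43264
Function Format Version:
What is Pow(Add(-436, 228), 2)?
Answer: 43264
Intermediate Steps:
Pow(Add(-436, 228), 2) = Pow(-208, 2) = 43264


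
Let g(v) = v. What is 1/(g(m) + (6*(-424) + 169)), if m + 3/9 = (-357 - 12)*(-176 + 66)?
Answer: 3/114644 ≈ 2.6168e-5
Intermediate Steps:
m = 121769/3 (m = -⅓ + (-357 - 12)*(-176 + 66) = -⅓ - 369*(-110) = -⅓ + 40590 = 121769/3 ≈ 40590.)
1/(g(m) + (6*(-424) + 169)) = 1/(121769/3 + (6*(-424) + 169)) = 1/(121769/3 + (-2544 + 169)) = 1/(121769/3 - 2375) = 1/(114644/3) = 3/114644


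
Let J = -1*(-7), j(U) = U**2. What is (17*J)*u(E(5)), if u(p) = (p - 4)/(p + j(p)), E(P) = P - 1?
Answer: 0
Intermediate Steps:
E(P) = -1 + P
J = 7
u(p) = (-4 + p)/(p + p**2) (u(p) = (p - 4)/(p + p**2) = (-4 + p)/(p + p**2))
(17*J)*u(E(5)) = (17*7)*((-4 + (-1 + 5))/((-1 + 5)*(1 + (-1 + 5)))) = 119*((-4 + 4)/(4*(1 + 4))) = 119*((1/4)*0/5) = 119*((1/4)*(1/5)*0) = 119*0 = 0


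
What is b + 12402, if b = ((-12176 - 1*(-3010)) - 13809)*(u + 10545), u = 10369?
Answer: -480486748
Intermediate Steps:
b = -480499150 (b = ((-12176 - 1*(-3010)) - 13809)*(10369 + 10545) = ((-12176 + 3010) - 13809)*20914 = (-9166 - 13809)*20914 = -22975*20914 = -480499150)
b + 12402 = -480499150 + 12402 = -480486748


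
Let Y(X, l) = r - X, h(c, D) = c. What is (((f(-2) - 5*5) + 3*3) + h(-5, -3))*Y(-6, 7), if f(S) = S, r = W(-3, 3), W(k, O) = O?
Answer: -207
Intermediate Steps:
r = 3
Y(X, l) = 3 - X
(((f(-2) - 5*5) + 3*3) + h(-5, -3))*Y(-6, 7) = (((-2 - 5*5) + 3*3) - 5)*(3 - 1*(-6)) = (((-2 - 25) + 9) - 5)*(3 + 6) = ((-27 + 9) - 5)*9 = (-18 - 5)*9 = -23*9 = -207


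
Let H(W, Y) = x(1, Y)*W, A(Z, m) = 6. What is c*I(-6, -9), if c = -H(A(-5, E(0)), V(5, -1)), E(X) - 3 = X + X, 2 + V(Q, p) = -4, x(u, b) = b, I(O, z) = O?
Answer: -216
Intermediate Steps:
V(Q, p) = -6 (V(Q, p) = -2 - 4 = -6)
E(X) = 3 + 2*X (E(X) = 3 + (X + X) = 3 + 2*X)
H(W, Y) = W*Y (H(W, Y) = Y*W = W*Y)
c = 36 (c = -6*(-6) = -1*(-36) = 36)
c*I(-6, -9) = 36*(-6) = -216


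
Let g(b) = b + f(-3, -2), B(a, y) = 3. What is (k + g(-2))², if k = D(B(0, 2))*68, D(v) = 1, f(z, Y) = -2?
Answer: 4096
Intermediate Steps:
g(b) = -2 + b (g(b) = b - 2 = -2 + b)
k = 68 (k = 1*68 = 68)
(k + g(-2))² = (68 + (-2 - 2))² = (68 - 4)² = 64² = 4096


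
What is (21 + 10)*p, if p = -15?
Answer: -465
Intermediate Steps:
(21 + 10)*p = (21 + 10)*(-15) = 31*(-15) = -465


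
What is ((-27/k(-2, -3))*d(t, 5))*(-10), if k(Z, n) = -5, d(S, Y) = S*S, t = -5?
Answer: -1350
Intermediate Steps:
d(S, Y) = S**2
((-27/k(-2, -3))*d(t, 5))*(-10) = (-27/(-5)*(-5)**2)*(-10) = (-27*(-1/5)*25)*(-10) = ((27/5)*25)*(-10) = 135*(-10) = -1350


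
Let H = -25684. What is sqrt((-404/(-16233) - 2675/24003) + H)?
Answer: I*sqrt(20050055239380441)/883539 ≈ 160.26*I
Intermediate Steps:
sqrt((-404/(-16233) - 2675/24003) + H) = sqrt((-404/(-16233) - 2675/24003) - 25684) = sqrt((-404*(-1/16233) - 2675*1/24003) - 25684) = sqrt((404/16233 - 2675/24003) - 25684) = sqrt(-229429/2650617 - 25684) = sqrt(-68078676457/2650617) = I*sqrt(20050055239380441)/883539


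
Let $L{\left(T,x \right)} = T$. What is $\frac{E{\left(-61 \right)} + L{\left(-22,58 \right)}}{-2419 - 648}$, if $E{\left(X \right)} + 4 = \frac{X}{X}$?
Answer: $\frac{25}{3067} \approx 0.0081513$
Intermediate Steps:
$E{\left(X \right)} = -3$ ($E{\left(X \right)} = -4 + \frac{X}{X} = -4 + 1 = -3$)
$\frac{E{\left(-61 \right)} + L{\left(-22,58 \right)}}{-2419 - 648} = \frac{-3 - 22}{-2419 - 648} = - \frac{25}{-3067} = \left(-25\right) \left(- \frac{1}{3067}\right) = \frac{25}{3067}$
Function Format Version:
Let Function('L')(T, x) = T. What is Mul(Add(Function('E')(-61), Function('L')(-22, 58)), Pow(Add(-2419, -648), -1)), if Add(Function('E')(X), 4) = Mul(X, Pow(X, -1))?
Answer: Rational(25, 3067) ≈ 0.0081513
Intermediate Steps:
Function('E')(X) = -3 (Function('E')(X) = Add(-4, Mul(X, Pow(X, -1))) = Add(-4, 1) = -3)
Mul(Add(Function('E')(-61), Function('L')(-22, 58)), Pow(Add(-2419, -648), -1)) = Mul(Add(-3, -22), Pow(Add(-2419, -648), -1)) = Mul(-25, Pow(-3067, -1)) = Mul(-25, Rational(-1, 3067)) = Rational(25, 3067)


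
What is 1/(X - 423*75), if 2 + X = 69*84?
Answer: -1/25931 ≈ -3.8564e-5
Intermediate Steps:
X = 5794 (X = -2 + 69*84 = -2 + 5796 = 5794)
1/(X - 423*75) = 1/(5794 - 423*75) = 1/(5794 - 31725) = 1/(-25931) = -1/25931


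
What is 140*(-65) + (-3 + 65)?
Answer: -9038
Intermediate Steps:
140*(-65) + (-3 + 65) = -9100 + 62 = -9038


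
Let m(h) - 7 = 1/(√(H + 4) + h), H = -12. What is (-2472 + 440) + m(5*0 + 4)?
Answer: (-4050*√2 + 8099*I)/(2*(√2 - 2*I)) ≈ -2024.8 - 0.11785*I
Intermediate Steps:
m(h) = 7 + 1/(h + 2*I*√2) (m(h) = 7 + 1/(√(-12 + 4) + h) = 7 + 1/(√(-8) + h) = 7 + 1/(2*I*√2 + h) = 7 + 1/(h + 2*I*√2))
(-2472 + 440) + m(5*0 + 4) = (-2472 + 440) + (1 + 7*(5*0 + 4) + 14*I*√2)/((5*0 + 4) + 2*I*√2) = -2032 + (1 + 7*(0 + 4) + 14*I*√2)/((0 + 4) + 2*I*√2) = -2032 + (1 + 7*4 + 14*I*√2)/(4 + 2*I*√2) = -2032 + (1 + 28 + 14*I*√2)/(4 + 2*I*√2) = -2032 + (29 + 14*I*√2)/(4 + 2*I*√2)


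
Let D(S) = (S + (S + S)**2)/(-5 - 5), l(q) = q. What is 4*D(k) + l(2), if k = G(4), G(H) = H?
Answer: -126/5 ≈ -25.200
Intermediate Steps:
k = 4
D(S) = -2*S**2/5 - S/10 (D(S) = (S + (2*S)**2)/(-10) = (S + 4*S**2)*(-1/10) = -2*S**2/5 - S/10)
4*D(k) + l(2) = 4*(-1/10*4*(1 + 4*4)) + 2 = 4*(-1/10*4*(1 + 16)) + 2 = 4*(-1/10*4*17) + 2 = 4*(-34/5) + 2 = -136/5 + 2 = -126/5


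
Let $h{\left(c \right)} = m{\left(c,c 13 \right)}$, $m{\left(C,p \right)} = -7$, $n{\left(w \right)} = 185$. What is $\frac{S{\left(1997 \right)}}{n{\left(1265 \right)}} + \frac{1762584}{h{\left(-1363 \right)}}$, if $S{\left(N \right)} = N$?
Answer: $- \frac{326064061}{1295} \approx -2.5179 \cdot 10^{5}$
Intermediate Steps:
$h{\left(c \right)} = -7$
$\frac{S{\left(1997 \right)}}{n{\left(1265 \right)}} + \frac{1762584}{h{\left(-1363 \right)}} = \frac{1997}{185} + \frac{1762584}{-7} = 1997 \cdot \frac{1}{185} + 1762584 \left(- \frac{1}{7}\right) = \frac{1997}{185} - \frac{1762584}{7} = - \frac{326064061}{1295}$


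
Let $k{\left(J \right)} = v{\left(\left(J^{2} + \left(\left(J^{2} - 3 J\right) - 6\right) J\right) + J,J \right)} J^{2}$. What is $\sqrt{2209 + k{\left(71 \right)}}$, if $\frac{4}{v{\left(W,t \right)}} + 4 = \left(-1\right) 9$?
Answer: $\frac{\sqrt{111189}}{13} \approx 25.65$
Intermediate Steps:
$v{\left(W,t \right)} = - \frac{4}{13}$ ($v{\left(W,t \right)} = \frac{4}{-4 - 9} = \frac{4}{-13} = 4 \left(- \frac{1}{13}\right) = - \frac{4}{13}$)
$k{\left(J \right)} = - \frac{4 J^{2}}{13}$
$\sqrt{2209 + k{\left(71 \right)}} = \sqrt{2209 - \frac{4 \cdot 71^{2}}{13}} = \sqrt{2209 - \frac{20164}{13}} = \sqrt{\frac{8553}{13}} = \frac{\sqrt{111189}}{13}$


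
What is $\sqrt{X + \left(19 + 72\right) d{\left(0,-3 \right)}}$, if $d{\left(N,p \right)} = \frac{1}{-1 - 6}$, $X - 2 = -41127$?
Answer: $i \sqrt{41138} \approx 202.82 i$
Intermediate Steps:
$X = -41125$ ($X = 2 - 41127 = -41125$)
$d{\left(N,p \right)} = - \frac{1}{7}$ ($d{\left(N,p \right)} = \frac{1}{-7} = - \frac{1}{7}$)
$\sqrt{X + \left(19 + 72\right) d{\left(0,-3 \right)}} = \sqrt{-41125 + \left(19 + 72\right) \left(- \frac{1}{7}\right)} = \sqrt{-41125 + 91 \left(- \frac{1}{7}\right)} = \sqrt{-41125 - 13} = \sqrt{-41138} = i \sqrt{41138}$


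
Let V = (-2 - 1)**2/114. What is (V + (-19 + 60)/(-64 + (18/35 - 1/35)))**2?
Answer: 6345361/19766916 ≈ 0.32101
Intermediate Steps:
V = 3/38 (V = (-3)**2*(1/114) = 9*(1/114) = 3/38 ≈ 0.078947)
(V + (-19 + 60)/(-64 + (18/35 - 1/35)))**2 = (3/38 + (-19 + 60)/(-64 + (18/35 - 1/35)))**2 = (3/38 + 41/(-64 + (18*(1/35) - 1*1/35)))**2 = (3/38 + 41/(-64 + (18/35 - 1/35)))**2 = (3/38 + 41/(-64 + 17/35))**2 = (3/38 + 41/(-2223/35))**2 = (3/38 + 41*(-35/2223))**2 = (3/38 - 1435/2223)**2 = (-2519/4446)**2 = 6345361/19766916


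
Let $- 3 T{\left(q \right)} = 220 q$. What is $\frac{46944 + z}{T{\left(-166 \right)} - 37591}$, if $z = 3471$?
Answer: $- \frac{151245}{76253} \approx -1.9835$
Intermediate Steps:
$T{\left(q \right)} = - \frac{220 q}{3}$
$\frac{46944 + z}{T{\left(-166 \right)} - 37591} = \frac{46944 + 3471}{\left(- \frac{220}{3}\right) \left(-166\right) - 37591} = \frac{50415}{\frac{36520}{3} - 37591} = \frac{50415}{- \frac{76253}{3}} = 50415 \left(- \frac{3}{76253}\right) = - \frac{151245}{76253}$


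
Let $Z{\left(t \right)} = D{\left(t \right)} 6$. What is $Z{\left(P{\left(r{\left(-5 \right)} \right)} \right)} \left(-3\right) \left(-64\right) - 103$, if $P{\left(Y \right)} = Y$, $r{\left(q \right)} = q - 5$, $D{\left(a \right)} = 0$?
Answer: $-103$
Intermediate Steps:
$r{\left(q \right)} = -5 + q$ ($r{\left(q \right)} = q - 5 = -5 + q$)
$Z{\left(t \right)} = 0$ ($Z{\left(t \right)} = 0 \cdot 6 = 0$)
$Z{\left(P{\left(r{\left(-5 \right)} \right)} \right)} \left(-3\right) \left(-64\right) - 103 = 0 \left(-3\right) \left(-64\right) - 103 = 0 \left(-64\right) - 103 = 0 - 103 = -103$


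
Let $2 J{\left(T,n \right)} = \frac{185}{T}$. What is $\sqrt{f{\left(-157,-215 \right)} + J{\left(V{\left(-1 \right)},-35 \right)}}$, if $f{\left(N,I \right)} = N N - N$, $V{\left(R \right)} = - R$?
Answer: $\frac{3 \sqrt{11066}}{2} \approx 157.79$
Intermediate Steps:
$f{\left(N,I \right)} = N^{2} - N$
$J{\left(T,n \right)} = \frac{185}{2 T}$ ($J{\left(T,n \right)} = \frac{185 \frac{1}{T}}{2} = \frac{185}{2 T}$)
$\sqrt{f{\left(-157,-215 \right)} + J{\left(V{\left(-1 \right)},-35 \right)}} = \sqrt{- 157 \left(-1 - 157\right) + \frac{185}{2 \left(\left(-1\right) \left(-1\right)\right)}} = \sqrt{\left(-157\right) \left(-158\right) + \frac{185}{2 \cdot 1}} = \sqrt{24806 + \frac{185}{2} \cdot 1} = \sqrt{24806 + \frac{185}{2}} = \sqrt{\frac{49797}{2}} = \frac{3 \sqrt{11066}}{2}$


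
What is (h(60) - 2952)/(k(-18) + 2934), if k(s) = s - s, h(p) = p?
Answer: -482/489 ≈ -0.98569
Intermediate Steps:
k(s) = 0
(h(60) - 2952)/(k(-18) + 2934) = (60 - 2952)/(0 + 2934) = -2892/2934 = -2892*1/2934 = -482/489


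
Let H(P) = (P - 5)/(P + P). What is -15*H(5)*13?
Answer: 0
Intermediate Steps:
H(P) = (-5 + P)/(2*P) (H(P) = (-5 + P)/((2*P)) = (-5 + P)*(1/(2*P)) = (-5 + P)/(2*P))
-15*H(5)*13 = -15*(-5 + 5)/(2*5)*13 = -15*0/(2*5)*13 = -15*0*13 = 0*13 = 0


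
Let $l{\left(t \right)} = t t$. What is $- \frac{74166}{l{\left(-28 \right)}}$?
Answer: $- \frac{37083}{392} \approx -94.599$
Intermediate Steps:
$l{\left(t \right)} = t^{2}$
$- \frac{74166}{l{\left(-28 \right)}} = - \frac{74166}{\left(-28\right)^{2}} = - \frac{74166}{784} = \left(-74166\right) \frac{1}{784} = - \frac{37083}{392}$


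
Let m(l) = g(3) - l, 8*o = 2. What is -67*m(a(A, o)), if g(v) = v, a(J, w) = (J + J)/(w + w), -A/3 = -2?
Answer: 1407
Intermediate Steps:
o = 1/4 (o = (1/8)*2 = 1/4 ≈ 0.25000)
A = 6 (A = -3*(-2) = 6)
a(J, w) = J/w (a(J, w) = (2*J)/((2*w)) = (2*J)*(1/(2*w)) = J/w)
m(l) = 3 - l
-67*m(a(A, o)) = -67*(3 - 6/1/4) = -67*(3 - 6*4) = -67*(3 - 1*24) = -67*(3 - 24) = -67*(-21) = 1407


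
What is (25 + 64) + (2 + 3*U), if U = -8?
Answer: 67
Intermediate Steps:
(25 + 64) + (2 + 3*U) = (25 + 64) + (2 + 3*(-8)) = 89 + (2 - 24) = 89 - 22 = 67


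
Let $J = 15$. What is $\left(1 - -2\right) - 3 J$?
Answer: $-42$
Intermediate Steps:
$\left(1 - -2\right) - 3 J = \left(1 - -2\right) - 45 = \left(1 + 2\right) - 45 = 3 - 45 = -42$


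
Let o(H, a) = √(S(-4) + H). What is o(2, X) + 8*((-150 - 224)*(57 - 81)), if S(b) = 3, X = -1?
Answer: 71808 + √5 ≈ 71810.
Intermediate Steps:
o(H, a) = √(3 + H)
o(2, X) + 8*((-150 - 224)*(57 - 81)) = √(3 + 2) + 8*((-150 - 224)*(57 - 81)) = √5 + 8*(-374*(-24)) = √5 + 8*8976 = √5 + 71808 = 71808 + √5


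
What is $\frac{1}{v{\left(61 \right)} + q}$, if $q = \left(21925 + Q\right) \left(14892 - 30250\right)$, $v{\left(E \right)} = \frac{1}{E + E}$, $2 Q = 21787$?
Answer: $- \frac{122}{61491235805} \approx -1.984 \cdot 10^{-9}$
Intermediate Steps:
$Q = \frac{21787}{2}$ ($Q = \frac{1}{2} \cdot 21787 = \frac{21787}{2} \approx 10894.0$)
$v{\left(E \right)} = \frac{1}{2 E}$
$q = -504026523$ ($q = \left(21925 + \frac{21787}{2}\right) \left(14892 - 30250\right) = \frac{65637}{2} \left(-15358\right) = -504026523$)
$\frac{1}{v{\left(61 \right)} + q} = \frac{1}{\frac{1}{2 \cdot 61} - 504026523} = \frac{1}{\frac{1}{2} \cdot \frac{1}{61} - 504026523} = \frac{1}{\frac{1}{122} - 504026523} = \frac{1}{- \frac{61491235805}{122}} = - \frac{122}{61491235805}$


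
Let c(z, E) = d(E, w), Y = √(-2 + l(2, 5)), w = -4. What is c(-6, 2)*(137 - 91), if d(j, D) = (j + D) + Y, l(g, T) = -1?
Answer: -92 + 46*I*√3 ≈ -92.0 + 79.674*I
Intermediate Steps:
Y = I*√3 (Y = √(-2 - 1) = √(-3) = I*√3 ≈ 1.732*I)
d(j, D) = D + j + I*√3 (d(j, D) = (j + D) + I*√3 = (D + j) + I*√3 = D + j + I*√3)
c(z, E) = -4 + E + I*√3
c(-6, 2)*(137 - 91) = (-4 + 2 + I*√3)*(137 - 91) = (-2 + I*√3)*46 = -92 + 46*I*√3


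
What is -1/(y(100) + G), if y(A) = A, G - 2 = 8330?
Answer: -1/8432 ≈ -0.00011860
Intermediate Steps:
G = 8332 (G = 2 + 8330 = 8332)
-1/(y(100) + G) = -1/(100 + 8332) = -1/8432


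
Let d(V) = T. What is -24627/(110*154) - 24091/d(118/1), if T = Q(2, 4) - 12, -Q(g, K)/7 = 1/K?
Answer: 5931097/3388 ≈ 1750.6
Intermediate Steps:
Q(g, K) = -7/K
T = -55/4 (T = -7/4 - 12 = -55/4 ≈ -13.750)
d(V) = -55/4
-24627/(110*154) - 24091/d(118/1) = -24627/(110*154) - 24091/(-55/4) = -24627/16940 - 24091*(-4/55) = -24627*1/16940 + 96364/55 = -24627/16940 + 96364/55 = 5931097/3388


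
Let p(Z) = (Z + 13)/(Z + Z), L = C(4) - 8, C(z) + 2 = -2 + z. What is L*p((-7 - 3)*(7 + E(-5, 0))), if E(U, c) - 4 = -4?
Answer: -114/35 ≈ -3.2571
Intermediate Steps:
E(U, c) = 0 (E(U, c) = 4 - 4 = 0)
C(z) = -4 + z (C(z) = -2 + (-2 + z) = -4 + z)
L = -8 (L = (-4 + 4) - 8 = 0 - 8 = -8)
p(Z) = (13 + Z)/(2*Z) (p(Z) = (13 + Z)/((2*Z)) = (13 + Z)*(1/(2*Z)) = (13 + Z)/(2*Z))
L*p((-7 - 3)*(7 + E(-5, 0))) = -4*(13 + (-7 - 3)*(7 + 0))/((-7 - 3)*(7 + 0)) = -4*(13 - 10*7)/((-10*7)) = -4*(13 - 70)/(-70) = -4*(-1)*(-57)/70 = -8*57/140 = -114/35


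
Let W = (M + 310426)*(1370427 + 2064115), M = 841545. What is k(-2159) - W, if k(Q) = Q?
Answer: -3956492784441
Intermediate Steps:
W = 3956492782282 (W = (841545 + 310426)*(1370427 + 2064115) = 1151971*3434542 = 3956492782282)
k(-2159) - W = -2159 - 1*3956492782282 = -2159 - 3956492782282 = -3956492784441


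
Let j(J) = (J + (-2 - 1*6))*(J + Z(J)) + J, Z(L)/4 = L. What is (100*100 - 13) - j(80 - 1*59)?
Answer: 8601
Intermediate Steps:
Z(L) = 4*L
j(J) = J + 5*J*(-8 + J) (j(J) = (J + (-2 - 1*6))*(J + 4*J) + J = (J + (-2 - 6))*(5*J) + J = (J - 8)*(5*J) + J = (-8 + J)*(5*J) + J = 5*J*(-8 + J) + J = J + 5*J*(-8 + J))
(100*100 - 13) - j(80 - 1*59) = (100*100 - 13) - (80 - 1*59)*(-39 + 5*(80 - 1*59)) = (10000 - 13) - (80 - 59)*(-39 + 5*(80 - 59)) = 9987 - 21*(-39 + 5*21) = 9987 - 21*(-39 + 105) = 9987 - 21*66 = 9987 - 1*1386 = 9987 - 1386 = 8601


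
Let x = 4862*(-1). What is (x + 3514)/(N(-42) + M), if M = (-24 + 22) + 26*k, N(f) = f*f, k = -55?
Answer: -337/83 ≈ -4.0602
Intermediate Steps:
N(f) = f²
x = -4862
M = -1432 (M = (-24 + 22) + 26*(-55) = -2 - 1430 = -1432)
(x + 3514)/(N(-42) + M) = (-4862 + 3514)/((-42)² - 1432) = -1348/(1764 - 1432) = -1348/332 = -1348*1/332 = -337/83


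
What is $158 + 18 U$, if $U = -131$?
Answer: $-2200$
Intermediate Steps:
$158 + 18 U = 158 + 18 \left(-131\right) = 158 - 2358 = -2200$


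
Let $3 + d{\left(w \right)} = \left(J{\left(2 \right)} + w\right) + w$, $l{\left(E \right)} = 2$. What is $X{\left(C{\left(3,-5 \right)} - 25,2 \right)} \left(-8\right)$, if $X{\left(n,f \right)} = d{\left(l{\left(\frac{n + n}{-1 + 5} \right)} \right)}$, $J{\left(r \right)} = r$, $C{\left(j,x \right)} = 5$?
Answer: $-24$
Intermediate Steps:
$d{\left(w \right)} = -1 + 2 w$ ($d{\left(w \right)} = -3 + \left(\left(2 + w\right) + w\right) = -3 + \left(2 + 2 w\right) = -1 + 2 w$)
$X{\left(n,f \right)} = 3$ ($X{\left(n,f \right)} = -1 + 2 \cdot 2 = -1 + 4 = 3$)
$X{\left(C{\left(3,-5 \right)} - 25,2 \right)} \left(-8\right) = 3 \left(-8\right) = -24$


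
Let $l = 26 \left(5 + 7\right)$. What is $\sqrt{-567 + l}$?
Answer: $i \sqrt{255} \approx 15.969 i$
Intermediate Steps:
$l = 312$ ($l = 26 \cdot 12 = 312$)
$\sqrt{-567 + l} = \sqrt{-567 + 312} = \sqrt{-255} = i \sqrt{255}$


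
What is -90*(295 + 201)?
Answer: -44640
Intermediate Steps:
-90*(295 + 201) = -90*496 = -44640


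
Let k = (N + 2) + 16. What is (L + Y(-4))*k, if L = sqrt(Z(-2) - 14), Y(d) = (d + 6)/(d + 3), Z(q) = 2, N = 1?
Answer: -38 + 38*I*sqrt(3) ≈ -38.0 + 65.818*I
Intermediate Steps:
k = 19 (k = (1 + 2) + 16 = 3 + 16 = 19)
Y(d) = (6 + d)/(3 + d)
L = 2*I*sqrt(3) (L = sqrt(2 - 14) = sqrt(-12) = 2*I*sqrt(3) ≈ 3.4641*I)
(L + Y(-4))*k = (2*I*sqrt(3) + (6 - 4)/(3 - 4))*19 = (2*I*sqrt(3) + 2/(-1))*19 = (2*I*sqrt(3) - 1*2)*19 = (2*I*sqrt(3) - 2)*19 = (-2 + 2*I*sqrt(3))*19 = -38 + 38*I*sqrt(3)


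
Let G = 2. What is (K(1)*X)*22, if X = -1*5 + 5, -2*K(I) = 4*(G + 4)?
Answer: 0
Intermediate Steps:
K(I) = -12 (K(I) = -2*(2 + 4) = -2*6 = -½*24 = -12)
X = 0 (X = -5 + 5 = 0)
(K(1)*X)*22 = -12*0*22 = 0*22 = 0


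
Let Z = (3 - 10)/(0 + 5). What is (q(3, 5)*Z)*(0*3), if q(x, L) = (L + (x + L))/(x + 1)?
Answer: 0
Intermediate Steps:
q(x, L) = (x + 2*L)/(1 + x) (q(x, L) = (L + (L + x))/(1 + x) = (x + 2*L)/(1 + x))
Z = -7/5 ≈ -1.4000
(q(3, 5)*Z)*(0*3) = (((3 + 2*5)/(1 + 3))*(-7/5))*(0*3) = (((3 + 10)/4)*(-7/5))*0 = (((¼)*13)*(-7/5))*0 = ((13/4)*(-7/5))*0 = -91/20*0 = 0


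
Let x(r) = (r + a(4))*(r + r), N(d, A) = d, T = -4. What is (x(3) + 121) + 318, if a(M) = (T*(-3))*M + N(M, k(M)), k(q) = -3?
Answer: 769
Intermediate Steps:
a(M) = 13*M (a(M) = (-4*(-3))*M + M = 12*M + M = 13*M)
x(r) = 2*r*(52 + r) (x(r) = (r + 13*4)*(r + r) = (r + 52)*(2*r) = (52 + r)*(2*r) = 2*r*(52 + r))
(x(3) + 121) + 318 = (2*3*(52 + 3) + 121) + 318 = (2*3*55 + 121) + 318 = (330 + 121) + 318 = 451 + 318 = 769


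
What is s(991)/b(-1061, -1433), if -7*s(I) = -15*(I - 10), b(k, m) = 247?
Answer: 14715/1729 ≈ 8.5107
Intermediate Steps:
s(I) = -150/7 + 15*I/7 (s(I) = -(-15)*(I - 10)/7 = -(-15)*(-10 + I)/7 = -(150 - 15*I)/7 = -150/7 + 15*I/7)
s(991)/b(-1061, -1433) = (-150/7 + (15/7)*991)/247 = (-150/7 + 14865/7)*(1/247) = (14715/7)*(1/247) = 14715/1729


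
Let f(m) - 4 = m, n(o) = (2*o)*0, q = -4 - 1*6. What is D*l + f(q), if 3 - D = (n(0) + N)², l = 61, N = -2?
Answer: -67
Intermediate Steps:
q = -10 (q = -4 - 6 = -10)
n(o) = 0
f(m) = 4 + m
D = -1 (D = 3 - (0 - 2)² = 3 - 1*(-2)² = 3 - 1*4 = 3 - 4 = -1)
D*l + f(q) = -1*61 + (4 - 10) = -61 - 6 = -67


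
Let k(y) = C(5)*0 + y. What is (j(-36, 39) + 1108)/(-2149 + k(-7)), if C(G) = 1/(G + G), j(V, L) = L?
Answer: -1147/2156 ≈ -0.53200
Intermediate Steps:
C(G) = 1/(2*G)
k(y) = y (k(y) = ((½)/5)*0 + y = ((½)*(⅕))*0 + y = (⅒)*0 + y = 0 + y = y)
(j(-36, 39) + 1108)/(-2149 + k(-7)) = (39 + 1108)/(-2149 - 7) = 1147/(-2156) = 1147*(-1/2156) = -1147/2156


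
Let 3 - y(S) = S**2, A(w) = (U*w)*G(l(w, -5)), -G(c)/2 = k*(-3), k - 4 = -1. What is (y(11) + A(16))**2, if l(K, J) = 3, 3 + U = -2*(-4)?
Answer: 1747684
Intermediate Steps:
k = 3 (k = 4 - 1 = 3)
U = 5 (U = -3 - 2*(-4) = -3 + 8 = 5)
G(c) = 18 (G(c) = -6*(-3) = -2*(-9) = 18)
A(w) = 90*w (A(w) = (5*w)*18 = 90*w)
y(S) = 3 - S**2
(y(11) + A(16))**2 = ((3 - 1*11**2) + 90*16)**2 = ((3 - 1*121) + 1440)**2 = ((3 - 121) + 1440)**2 = (-118 + 1440)**2 = 1322**2 = 1747684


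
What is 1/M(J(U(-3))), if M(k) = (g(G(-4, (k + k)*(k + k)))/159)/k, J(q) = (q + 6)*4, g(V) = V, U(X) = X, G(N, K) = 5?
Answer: 1908/5 ≈ 381.60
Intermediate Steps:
J(q) = 24 + 4*q (J(q) = (6 + q)*4 = 24 + 4*q)
M(k) = 5/(159*k) (M(k) = (5/159)/k = (5*(1/159))/k = 5/(159*k))
1/M(J(U(-3))) = 1/(5/(159*(24 + 4*(-3)))) = 1/(5/(159*(24 - 12))) = 1/((5/159)/12) = 1/((5/159)*(1/12)) = 1/(5/1908) = 1908/5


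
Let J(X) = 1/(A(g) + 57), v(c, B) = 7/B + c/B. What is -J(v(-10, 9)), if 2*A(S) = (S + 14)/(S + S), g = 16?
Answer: -32/1839 ≈ -0.017401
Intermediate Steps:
A(S) = (14 + S)/(4*S) (A(S) = ((S + 14)/(S + S))/2 = ((14 + S)/((2*S)))/2 = ((14 + S)*(1/(2*S)))/2 = ((14 + S)/(2*S))/2 = (14 + S)/(4*S))
J(X) = 32/1839 (J(X) = 1/((¼)*(14 + 16)/16 + 57) = 1/((¼)*(1/16)*30 + 57) = 1/(15/32 + 57) = 1/(1839/32) = 32/1839)
-J(v(-10, 9)) = -1*32/1839 = -32/1839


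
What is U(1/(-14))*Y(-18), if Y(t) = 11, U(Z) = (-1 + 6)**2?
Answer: 275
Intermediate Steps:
U(Z) = 25 (U(Z) = 5**2 = 25)
U(1/(-14))*Y(-18) = 25*11 = 275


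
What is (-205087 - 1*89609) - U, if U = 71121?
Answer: -365817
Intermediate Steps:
(-205087 - 1*89609) - U = (-205087 - 1*89609) - 1*71121 = (-205087 - 89609) - 71121 = -294696 - 71121 = -365817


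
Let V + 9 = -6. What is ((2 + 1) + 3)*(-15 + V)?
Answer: -180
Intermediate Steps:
V = -15 (V = -9 - 6 = -15)
((2 + 1) + 3)*(-15 + V) = ((2 + 1) + 3)*(-15 - 15) = (3 + 3)*(-30) = 6*(-30) = -180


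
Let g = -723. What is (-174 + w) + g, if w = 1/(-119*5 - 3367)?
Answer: -3553915/3962 ≈ -897.00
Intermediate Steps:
w = -1/3962 (w = 1/(-595 - 3367) = 1/(-3962) = -1/3962 ≈ -0.00025240)
(-174 + w) + g = (-174 - 1/3962) - 723 = -689389/3962 - 723 = -3553915/3962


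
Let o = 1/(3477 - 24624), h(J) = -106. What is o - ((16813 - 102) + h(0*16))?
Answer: -351145936/21147 ≈ -16605.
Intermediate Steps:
o = -1/21147 (o = 1/(-21147) = -1/21147 ≈ -4.7288e-5)
o - ((16813 - 102) + h(0*16)) = -1/21147 - ((16813 - 102) - 106) = -1/21147 - (16711 - 106) = -1/21147 - 1*16605 = -1/21147 - 16605 = -351145936/21147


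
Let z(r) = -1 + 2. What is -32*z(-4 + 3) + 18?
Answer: -14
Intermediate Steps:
z(r) = 1
-32*z(-4 + 3) + 18 = -32*1 + 18 = -32 + 18 = -14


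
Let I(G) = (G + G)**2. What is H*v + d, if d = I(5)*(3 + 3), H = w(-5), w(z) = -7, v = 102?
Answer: -114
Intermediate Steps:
H = -7
I(G) = 4*G**2 (I(G) = (2*G)**2 = 4*G**2)
d = 600 (d = (4*5**2)*(3 + 3) = (4*25)*6 = 100*6 = 600)
H*v + d = -7*102 + 600 = -714 + 600 = -114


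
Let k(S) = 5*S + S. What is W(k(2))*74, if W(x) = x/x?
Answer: 74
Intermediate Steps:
k(S) = 6*S
W(x) = 1
W(k(2))*74 = 1*74 = 74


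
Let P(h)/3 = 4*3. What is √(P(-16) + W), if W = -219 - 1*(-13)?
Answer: I*√170 ≈ 13.038*I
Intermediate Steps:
P(h) = 36 (P(h) = 3*(4*3) = 3*12 = 36)
W = -206 (W = -219 + 13 = -206)
√(P(-16) + W) = √(36 - 206) = √(-170) = I*√170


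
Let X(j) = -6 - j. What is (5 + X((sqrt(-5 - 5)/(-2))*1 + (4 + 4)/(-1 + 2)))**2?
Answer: (18 - I*sqrt(10))**2/4 ≈ 78.5 - 28.461*I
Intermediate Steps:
(5 + X((sqrt(-5 - 5)/(-2))*1 + (4 + 4)/(-1 + 2)))**2 = (5 + (-6 - ((sqrt(-5 - 5)/(-2))*1 + (4 + 4)/(-1 + 2))))**2 = (5 + (-6 - (-I*sqrt(10)/2*1 + 8/1)))**2 = (5 + (-6 - (-I*sqrt(10)/2*1 + 8*1)))**2 = (5 + (-6 - (-I*sqrt(10)/2*1 + 8)))**2 = (5 + (-6 - (-I*sqrt(10)/2 + 8)))**2 = (5 + (-6 - (8 - I*sqrt(10)/2)))**2 = (5 + (-6 + (-8 + I*sqrt(10)/2)))**2 = (5 + (-14 + I*sqrt(10)/2))**2 = (-9 + I*sqrt(10)/2)**2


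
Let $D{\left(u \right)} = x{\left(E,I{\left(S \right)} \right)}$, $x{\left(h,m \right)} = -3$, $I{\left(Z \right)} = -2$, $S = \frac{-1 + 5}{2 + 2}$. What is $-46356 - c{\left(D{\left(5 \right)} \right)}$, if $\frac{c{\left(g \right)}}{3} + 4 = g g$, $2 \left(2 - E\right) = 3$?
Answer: $-46371$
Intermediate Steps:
$E = \frac{1}{2}$ ($E = 2 - \frac{3}{2} = \frac{1}{2} \approx 0.5$)
$S = 1$ ($S = \frac{4}{4} = 4 \cdot \frac{1}{4} = 1$)
$D{\left(u \right)} = -3$
$c{\left(g \right)} = -12 + 3 g^{2}$ ($c{\left(g \right)} = -12 + 3 g g = -12 + 3 g^{2}$)
$-46356 - c{\left(D{\left(5 \right)} \right)} = -46356 - \left(-12 + 3 \left(-3\right)^{2}\right) = -46356 - \left(-12 + 3 \cdot 9\right) = -46356 - \left(-12 + 27\right) = -46356 - 15 = -46371$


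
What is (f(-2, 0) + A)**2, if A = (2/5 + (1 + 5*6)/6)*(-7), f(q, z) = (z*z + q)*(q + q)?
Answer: 863041/900 ≈ 958.93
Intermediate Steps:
f(q, z) = 2*q*(q + z**2) (f(q, z) = (z**2 + q)*(2*q) = (q + z**2)*(2*q) = 2*q*(q + z**2))
A = -1169/30 (A = (2*(1/5) + (1 + 30)*(1/6))*(-7) = (2/5 + 31*(1/6))*(-7) = (2/5 + 31/6)*(-7) = (167/30)*(-7) = -1169/30 ≈ -38.967)
(f(-2, 0) + A)**2 = (2*(-2)*(-2 + 0**2) - 1169/30)**2 = (2*(-2)*(-2 + 0) - 1169/30)**2 = (2*(-2)*(-2) - 1169/30)**2 = (8 - 1169/30)**2 = (-929/30)**2 = 863041/900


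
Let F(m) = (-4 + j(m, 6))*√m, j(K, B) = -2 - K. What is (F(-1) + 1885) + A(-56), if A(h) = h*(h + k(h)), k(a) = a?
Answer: 8157 - 5*I ≈ 8157.0 - 5.0*I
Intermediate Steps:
F(m) = √m*(-6 - m) (F(m) = (-4 + (-2 - m))*√m = (-6 - m)*√m = √m*(-6 - m))
A(h) = 2*h² (A(h) = h*(h + h) = h*(2*h) = 2*h²)
(F(-1) + 1885) + A(-56) = (√(-1)*(-6 - 1*(-1)) + 1885) + 2*(-56)² = (I*(-6 + 1) + 1885) + 2*3136 = (I*(-5) + 1885) + 6272 = (-5*I + 1885) + 6272 = (1885 - 5*I) + 6272 = 8157 - 5*I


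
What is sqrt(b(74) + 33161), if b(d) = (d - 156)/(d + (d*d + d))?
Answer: sqrt(65553829773)/1406 ≈ 182.10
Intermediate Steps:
b(d) = (-156 + d)/(d**2 + 2*d) (b(d) = (-156 + d)/(d + (d**2 + d)) = (-156 + d)/(d + (d + d**2)) = (-156 + d)/(d**2 + 2*d))
sqrt(b(74) + 33161) = sqrt((-156 + 74)/(74*(2 + 74)) + 33161) = sqrt((1/74)*(-82)/76 + 33161) = sqrt((1/74)*(1/76)*(-82) + 33161) = sqrt(-41/2812 + 33161) = sqrt(93248691/2812) = sqrt(65553829773)/1406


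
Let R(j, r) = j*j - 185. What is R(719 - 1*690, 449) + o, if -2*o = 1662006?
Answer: -830347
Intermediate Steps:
o = -831003 (o = -½*1662006 = -831003)
R(j, r) = -185 + j² (R(j, r) = j² - 185 = -185 + j²)
R(719 - 1*690, 449) + o = (-185 + (719 - 1*690)²) - 831003 = (-185 + (719 - 690)²) - 831003 = (-185 + 29²) - 831003 = (-185 + 841) - 831003 = 656 - 831003 = -830347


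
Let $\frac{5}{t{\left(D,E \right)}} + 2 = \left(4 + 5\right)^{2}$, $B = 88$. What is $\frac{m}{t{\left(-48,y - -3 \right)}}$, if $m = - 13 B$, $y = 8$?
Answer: $- \frac{90376}{5} \approx -18075.0$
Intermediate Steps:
$m = -1144$ ($m = \left(-13\right) 88 = -1144$)
$t{\left(D,E \right)} = \frac{5}{79}$ ($t{\left(D,E \right)} = \frac{5}{-2 + \left(4 + 5\right)^{2}} = \frac{5}{-2 + 9^{2}} = \frac{5}{-2 + 81} = \frac{5}{79}$)
$\frac{m}{t{\left(-48,y - -3 \right)}} = - \frac{1144}{\frac{5}{79}} = \left(-1144\right) \frac{79}{5} = - \frac{90376}{5}$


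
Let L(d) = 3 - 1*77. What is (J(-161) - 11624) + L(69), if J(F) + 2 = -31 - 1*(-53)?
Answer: -11678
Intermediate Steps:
L(d) = -74 (L(d) = 3 - 77 = -74)
J(F) = 20 (J(F) = -2 + (-31 - 1*(-53)) = -2 + (-31 + 53) = -2 + 22 = 20)
(J(-161) - 11624) + L(69) = (20 - 11624) - 74 = -11604 - 74 = -11678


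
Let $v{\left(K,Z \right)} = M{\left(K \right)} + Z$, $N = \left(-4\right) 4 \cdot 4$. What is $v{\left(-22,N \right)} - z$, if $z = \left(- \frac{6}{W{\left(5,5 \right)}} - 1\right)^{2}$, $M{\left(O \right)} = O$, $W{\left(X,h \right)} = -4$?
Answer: $- \frac{345}{4} \approx -86.25$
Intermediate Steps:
$N = -64$ ($N = \left(-16\right) 4 = -64$)
$v{\left(K,Z \right)} = K + Z$
$z = \frac{1}{4}$ ($z = \left(- \frac{6}{-4} - 1\right)^{2} = \left(\left(-6\right) \left(- \frac{1}{4}\right) - 1\right)^{2} = \left(\frac{3}{2} - 1\right)^{2} = \left(\frac{1}{2}\right)^{2} = \frac{1}{4} \approx 0.25$)
$v{\left(-22,N \right)} - z = \left(-22 - 64\right) - \frac{1}{4} = -86 - \frac{1}{4} = - \frac{345}{4}$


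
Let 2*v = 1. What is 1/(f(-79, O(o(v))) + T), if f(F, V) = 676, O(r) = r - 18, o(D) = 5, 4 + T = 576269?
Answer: 1/576941 ≈ 1.7333e-6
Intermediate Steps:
T = 576265 (T = -4 + 576269 = 576265)
v = ½ (v = (½)*1 = ½ ≈ 0.50000)
O(r) = -18 + r
1/(f(-79, O(o(v))) + T) = 1/(676 + 576265) = 1/576941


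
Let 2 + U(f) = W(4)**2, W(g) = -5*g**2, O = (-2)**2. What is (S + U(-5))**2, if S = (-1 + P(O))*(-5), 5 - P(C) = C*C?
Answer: 41705764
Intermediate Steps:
O = 4
P(C) = 5 - C**2 (P(C) = 5 - C*C = 5 - C**2)
S = 60 (S = (-1 + (5 - 1*4**2))*(-5) = (-1 + (5 - 1*16))*(-5) = (-1 + (5 - 16))*(-5) = (-1 - 11)*(-5) = -12*(-5) = 60)
U(f) = 6398 (U(f) = -2 + (-5*4**2)**2 = -2 + (-5*16)**2 = -2 + (-80)**2 = -2 + 6400 = 6398)
(S + U(-5))**2 = (60 + 6398)**2 = 6458**2 = 41705764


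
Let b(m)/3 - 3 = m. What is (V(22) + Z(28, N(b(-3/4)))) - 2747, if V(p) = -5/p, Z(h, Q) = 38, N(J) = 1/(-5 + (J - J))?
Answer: -59603/22 ≈ -2709.2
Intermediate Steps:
b(m) = 9 + 3*m
N(J) = -⅕ (N(J) = 1/(-5 + 0) = 1/(-5) = -⅕)
(V(22) + Z(28, N(b(-3/4)))) - 2747 = (-5/22 + 38) - 2747 = 831/22 - 2747 = -59603/22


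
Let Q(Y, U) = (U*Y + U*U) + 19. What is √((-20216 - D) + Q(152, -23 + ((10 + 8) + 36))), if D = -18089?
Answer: √3565 ≈ 59.708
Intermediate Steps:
Q(Y, U) = 19 + U² + U*Y (Q(Y, U) = (U*Y + U²) + 19 = (U² + U*Y) + 19 = 19 + U² + U*Y)
√((-20216 - D) + Q(152, -23 + ((10 + 8) + 36))) = √((-20216 - 1*(-18089)) + (19 + (-23 + ((10 + 8) + 36))² + (-23 + ((10 + 8) + 36))*152)) = √((-20216 + 18089) + (19 + (-23 + (18 + 36))² + (-23 + (18 + 36))*152)) = √(-2127 + (19 + (-23 + 54)² + (-23 + 54)*152)) = √(-2127 + (19 + 31² + 31*152)) = √(-2127 + (19 + 961 + 4712)) = √(-2127 + 5692) = √3565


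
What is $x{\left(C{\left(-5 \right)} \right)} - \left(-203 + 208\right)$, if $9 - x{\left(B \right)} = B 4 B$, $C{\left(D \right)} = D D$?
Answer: $-2496$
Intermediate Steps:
$C{\left(D \right)} = D^{2}$
$x{\left(B \right)} = 9 - 4 B^{2}$ ($x{\left(B \right)} = 9 - B 4 B = 9 - 4 B B = 9 - 4 B^{2}$)
$x{\left(C{\left(-5 \right)} \right)} - \left(-203 + 208\right) = \left(9 - 4 \left(\left(-5\right)^{2}\right)^{2}\right) - \left(-203 + 208\right) = \left(9 - 4 \cdot 25^{2}\right) - 5 = \left(9 - 2500\right) - 5 = -2491 - 5 = -2496$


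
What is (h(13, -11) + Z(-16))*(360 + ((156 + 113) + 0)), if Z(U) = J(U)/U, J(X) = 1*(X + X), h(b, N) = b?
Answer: 9435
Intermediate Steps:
J(X) = 2*X (J(X) = 1*(2*X) = 2*X)
Z(U) = 2 (Z(U) = (2*U)/U = 2)
(h(13, -11) + Z(-16))*(360 + ((156 + 113) + 0)) = (13 + 2)*(360 + ((156 + 113) + 0)) = 15*(360 + (269 + 0)) = 15*(360 + 269) = 15*629 = 9435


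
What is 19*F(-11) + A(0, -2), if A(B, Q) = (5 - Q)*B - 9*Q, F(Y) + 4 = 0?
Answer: -58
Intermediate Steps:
F(Y) = -4 (F(Y) = -4 + 0 = -4)
A(B, Q) = -9*Q + B*(5 - Q) (A(B, Q) = B*(5 - Q) - 9*Q = -9*Q + B*(5 - Q))
19*F(-11) + A(0, -2) = 19*(-4) + (-9*(-2) + 5*0 - 1*0*(-2)) = -76 + (18 + 0 + 0) = -76 + 18 = -58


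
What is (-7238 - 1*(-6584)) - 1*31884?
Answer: -32538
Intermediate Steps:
(-7238 - 1*(-6584)) - 1*31884 = (-7238 + 6584) - 31884 = -654 - 31884 = -32538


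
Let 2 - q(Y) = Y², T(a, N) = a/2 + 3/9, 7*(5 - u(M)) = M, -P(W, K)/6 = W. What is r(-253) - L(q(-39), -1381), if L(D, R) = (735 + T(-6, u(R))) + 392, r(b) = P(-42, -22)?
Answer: -2617/3 ≈ -872.33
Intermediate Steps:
P(W, K) = -6*W
u(M) = 5 - M/7
r(b) = 252 (r(b) = -6*(-42) = 252)
T(a, N) = ⅓ + a/2 (T(a, N) = a*(½) + 3*(⅑) = a/2 + ⅓ = ⅓ + a/2)
q(Y) = 2 - Y²
L(D, R) = 3373/3 (L(D, R) = (735 + (⅓ + (½)*(-6))) + 392 = (735 + (⅓ - 3)) + 392 = (735 - 8/3) + 392 = 2197/3 + 392 = 3373/3)
r(-253) - L(q(-39), -1381) = 252 - 1*3373/3 = 252 - 3373/3 = -2617/3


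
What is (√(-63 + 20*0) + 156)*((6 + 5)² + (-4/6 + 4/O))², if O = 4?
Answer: 6889792/3 + 132496*I*√7/3 ≈ 2.2966e+6 + 1.1685e+5*I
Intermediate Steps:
(√(-63 + 20*0) + 156)*((6 + 5)² + (-4/6 + 4/O))² = (√(-63 + 20*0) + 156)*((6 + 5)² + (-4/6 + 4/4))² = (√(-63 + 0) + 156)*(11² + (-4*⅙ + 4*(¼)))² = (√(-63) + 156)*(121 + (-⅔ + 1))² = (3*I*√7 + 156)*(121 + ⅓)² = (156 + 3*I*√7)*(364/3)² = (156 + 3*I*√7)*(132496/9) = 6889792/3 + 132496*I*√7/3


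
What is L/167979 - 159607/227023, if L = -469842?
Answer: -44491854873/12711698839 ≈ -3.5001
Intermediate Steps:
L/167979 - 159607/227023 = -469842/167979 - 159607/227023 = -469842*1/167979 - 159607*1/227023 = -156614/55993 - 159607/227023 = -44491854873/12711698839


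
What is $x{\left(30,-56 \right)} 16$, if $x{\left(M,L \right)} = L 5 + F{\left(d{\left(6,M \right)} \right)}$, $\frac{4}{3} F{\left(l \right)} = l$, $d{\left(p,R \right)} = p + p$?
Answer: $-4336$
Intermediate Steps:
$d{\left(p,R \right)} = 2 p$
$F{\left(l \right)} = \frac{3 l}{4}$
$x{\left(M,L \right)} = 9 + 5 L$ ($x{\left(M,L \right)} = L 5 + \frac{3 \cdot 2 \cdot 6}{4} = 5 L + \frac{3}{4} \cdot 12 = 5 L + 9 = 9 + 5 L$)
$x{\left(30,-56 \right)} 16 = \left(9 + 5 \left(-56\right)\right) 16 = \left(9 - 280\right) 16 = \left(-271\right) 16 = -4336$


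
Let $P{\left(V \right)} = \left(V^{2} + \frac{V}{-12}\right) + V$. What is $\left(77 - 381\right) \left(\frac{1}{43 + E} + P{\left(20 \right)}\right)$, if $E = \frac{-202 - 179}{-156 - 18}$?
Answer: $- \frac{1000016816}{7863} \approx -1.2718 \cdot 10^{5}$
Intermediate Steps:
$P{\left(V \right)} = V^{2} + \frac{11 V}{12}$ ($P{\left(V \right)} = \left(V^{2} - \frac{V}{12}\right) + V = V^{2} + \frac{11 V}{12}$)
$E = \frac{127}{58}$ ($E = - \frac{381}{-174} = \left(-381\right) \left(- \frac{1}{174}\right) = \frac{127}{58} \approx 2.1897$)
$\left(77 - 381\right) \left(\frac{1}{43 + E} + P{\left(20 \right)}\right) = \left(77 - 381\right) \left(\frac{1}{43 + \frac{127}{58}} + \frac{1}{12} \cdot 20 \left(11 + 12 \cdot 20\right)\right) = - 304 \left(\frac{1}{\frac{2621}{58}} + \frac{1}{12} \cdot 20 \left(11 + 240\right)\right) = - 304 \left(\frac{58}{2621} + \frac{1}{12} \cdot 20 \cdot 251\right) = - 304 \left(\frac{58}{2621} + \frac{1255}{3}\right) = \left(-304\right) \frac{3289529}{7863} = - \frac{1000016816}{7863}$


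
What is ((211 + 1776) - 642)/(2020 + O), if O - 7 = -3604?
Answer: -1345/1577 ≈ -0.85289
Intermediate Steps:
O = -3597 (O = 7 - 3604 = -3597)
((211 + 1776) - 642)/(2020 + O) = ((211 + 1776) - 642)/(2020 - 3597) = (1987 - 642)/(-1577) = 1345*(-1/1577) = -1345/1577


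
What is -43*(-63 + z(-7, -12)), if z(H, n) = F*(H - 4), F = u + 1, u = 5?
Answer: 5547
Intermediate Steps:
F = 6 (F = 5 + 1 = 6)
z(H, n) = -24 + 6*H (z(H, n) = 6*(H - 4) = 6*(-4 + H) = -24 + 6*H)
-43*(-63 + z(-7, -12)) = -43*(-63 + (-24 + 6*(-7))) = -43*(-63 + (-24 - 42)) = -43*(-63 - 66) = -43*(-129) = 5547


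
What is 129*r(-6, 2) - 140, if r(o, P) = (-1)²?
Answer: -11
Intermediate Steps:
r(o, P) = 1
129*r(-6, 2) - 140 = 129*1 - 140 = 129 - 140 = -11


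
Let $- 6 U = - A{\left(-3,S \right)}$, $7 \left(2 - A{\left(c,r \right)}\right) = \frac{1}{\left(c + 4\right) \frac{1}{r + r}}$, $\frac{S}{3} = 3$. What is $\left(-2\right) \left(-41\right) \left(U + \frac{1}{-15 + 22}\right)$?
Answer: $\frac{82}{21} \approx 3.9048$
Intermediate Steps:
$S = 9$ ($S = 3 \cdot 3 = 9$)
$A{\left(c,r \right)} = 2 - \frac{2 r}{7 \left(4 + c\right)}$ ($A{\left(c,r \right)} = 2 - \frac{1}{7 \frac{c + 4}{r + r}} = 2 - \frac{1}{7 \frac{4 + c}{2 r}} = 2 - \frac{2 r \frac{1}{4 + c}}{7} = 2 - \frac{2 r}{7 \left(4 + c\right)}$)
$U = - \frac{2}{21}$ ($U = - \frac{\left(-1\right) \frac{2 \left(28 - 9 + 7 \left(-3\right)\right)}{7 \left(4 - 3\right)}}{6} = - \frac{\left(-1\right) \frac{2 \left(28 - 9 - 21\right)}{7 \cdot 1}}{6} = - \frac{\left(-1\right) \frac{2}{7} \cdot 1 \left(-2\right)}{6} = - \frac{\left(-1\right) \left(- \frac{4}{7}\right)}{6} = \left(- \frac{1}{6}\right) \frac{4}{7} = - \frac{2}{21} \approx -0.095238$)
$\left(-2\right) \left(-41\right) \left(U + \frac{1}{-15 + 22}\right) = \left(-2\right) \left(-41\right) \left(- \frac{2}{21} + \frac{1}{-15 + 22}\right) = 82 \left(- \frac{2}{21} + \frac{1}{7}\right) = 82 \cdot \frac{1}{21} = \frac{82}{21}$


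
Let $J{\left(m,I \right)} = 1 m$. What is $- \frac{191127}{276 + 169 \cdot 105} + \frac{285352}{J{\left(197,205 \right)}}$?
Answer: $\frac{1701558791}{1183379} \approx 1437.9$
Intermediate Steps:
$J{\left(m,I \right)} = m$
$- \frac{191127}{276 + 169 \cdot 105} + \frac{285352}{J{\left(197,205 \right)}} = - \frac{191127}{276 + 169 \cdot 105} + \frac{285352}{197} = - \frac{191127}{276 + 17745} + 285352 \cdot \frac{1}{197} = - \frac{191127}{18021} + \frac{285352}{197} = \left(-191127\right) \frac{1}{18021} + \frac{285352}{197} = - \frac{63709}{6007} + \frac{285352}{197} = \frac{1701558791}{1183379}$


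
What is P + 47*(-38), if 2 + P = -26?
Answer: -1814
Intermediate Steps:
P = -28 (P = -2 - 26 = -28)
P + 47*(-38) = -28 + 47*(-38) = -28 - 1786 = -1814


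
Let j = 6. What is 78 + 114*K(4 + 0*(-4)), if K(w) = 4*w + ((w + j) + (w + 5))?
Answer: 4068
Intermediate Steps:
K(w) = 11 + 6*w (K(w) = 4*w + ((w + 6) + (w + 5)) = 4*w + ((6 + w) + (5 + w)) = 4*w + (11 + 2*w) = 11 + 6*w)
78 + 114*K(4 + 0*(-4)) = 78 + 114*(11 + 6*(4 + 0*(-4))) = 78 + 114*(11 + 6*(4 + 0)) = 78 + 114*(11 + 6*4) = 78 + 114*(11 + 24) = 78 + 114*35 = 78 + 3990 = 4068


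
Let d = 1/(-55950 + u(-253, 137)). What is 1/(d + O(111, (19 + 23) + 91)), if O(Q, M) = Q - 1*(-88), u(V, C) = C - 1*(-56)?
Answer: 55757/11095642 ≈ 0.0050251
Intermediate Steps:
u(V, C) = 56 + C (u(V, C) = C + 56 = 56 + C)
O(Q, M) = 88 + Q (O(Q, M) = Q + 88 = 88 + Q)
d = -1/55757 (d = 1/(-55950 + (56 + 137)) = 1/(-55950 + 193) = 1/(-55757) = -1/55757 ≈ -1.7935e-5)
1/(d + O(111, (19 + 23) + 91)) = 1/(-1/55757 + (88 + 111)) = 1/(-1/55757 + 199) = 1/(11095642/55757) = 55757/11095642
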